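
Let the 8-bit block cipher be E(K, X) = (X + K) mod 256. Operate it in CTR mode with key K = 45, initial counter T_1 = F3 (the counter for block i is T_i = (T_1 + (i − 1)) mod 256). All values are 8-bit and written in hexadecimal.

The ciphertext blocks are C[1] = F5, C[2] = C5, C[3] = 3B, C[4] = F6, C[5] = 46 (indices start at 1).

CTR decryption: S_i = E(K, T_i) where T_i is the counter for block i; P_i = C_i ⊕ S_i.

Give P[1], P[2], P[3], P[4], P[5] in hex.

P[1]: T = F3, S = E(K, T) = 38; F5 ⊕ 38 = CD.
P[2]: T = F4, S = E(K, T) = 39; C5 ⊕ 39 = FC.
P[3]: T = F5, S = E(K, T) = 3A; 3B ⊕ 3A = 01.
P[4]: T = F6, S = E(K, T) = 3B; F6 ⊕ 3B = CD.
P[5]: T = F7, S = E(K, T) = 3C; 46 ⊕ 3C = 7A.

P[1] = CD, P[2] = FC, P[3] = 01, P[4] = CD, P[5] = 7A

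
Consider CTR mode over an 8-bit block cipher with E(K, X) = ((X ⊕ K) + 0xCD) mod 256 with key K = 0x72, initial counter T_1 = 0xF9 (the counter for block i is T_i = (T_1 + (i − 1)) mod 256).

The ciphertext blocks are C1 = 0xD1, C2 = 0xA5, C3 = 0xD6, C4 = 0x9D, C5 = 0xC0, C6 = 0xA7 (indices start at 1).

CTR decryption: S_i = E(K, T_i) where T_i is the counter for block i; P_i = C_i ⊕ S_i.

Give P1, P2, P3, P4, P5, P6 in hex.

P1: T = 0xF9, S = E(K, T) = 0x58; 0xD1 ⊕ 0x58 = 0x89.
P2: T = 0xFA, S = E(K, T) = 0x55; 0xA5 ⊕ 0x55 = 0xF0.
P3: T = 0xFB, S = E(K, T) = 0x56; 0xD6 ⊕ 0x56 = 0x80.
P4: T = 0xFC, S = E(K, T) = 0x5B; 0x9D ⊕ 0x5B = 0xC6.
P5: T = 0xFD, S = E(K, T) = 0x5C; 0xC0 ⊕ 0x5C = 0x9C.
P6: T = 0xFE, S = E(K, T) = 0x59; 0xA7 ⊕ 0x59 = 0xFE.

P1 = 0x89, P2 = 0xF0, P3 = 0x80, P4 = 0xC6, P5 = 0x9C, P6 = 0xFE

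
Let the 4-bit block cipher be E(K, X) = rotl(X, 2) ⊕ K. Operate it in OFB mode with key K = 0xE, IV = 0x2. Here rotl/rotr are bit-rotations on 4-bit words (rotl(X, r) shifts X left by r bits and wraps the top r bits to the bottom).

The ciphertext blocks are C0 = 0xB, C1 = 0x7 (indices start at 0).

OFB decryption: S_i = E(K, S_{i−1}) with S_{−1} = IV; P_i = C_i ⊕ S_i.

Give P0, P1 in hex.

P0 = 0xD, P1 = 0x0

P0: S = E(K, 0x2) = 0x6; 0xB ⊕ 0x6 = 0xD.
P1: S = E(K, 0x6) = 0x7; 0x7 ⊕ 0x7 = 0x0.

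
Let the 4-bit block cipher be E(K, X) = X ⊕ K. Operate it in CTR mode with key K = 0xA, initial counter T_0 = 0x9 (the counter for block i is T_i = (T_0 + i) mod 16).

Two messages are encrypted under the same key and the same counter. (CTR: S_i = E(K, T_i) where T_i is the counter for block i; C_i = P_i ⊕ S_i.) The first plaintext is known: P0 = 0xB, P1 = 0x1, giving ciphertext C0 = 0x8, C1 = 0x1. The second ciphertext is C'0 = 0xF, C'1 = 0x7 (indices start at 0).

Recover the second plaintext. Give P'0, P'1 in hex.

In CTR with a reused counter, both messages share the same keystream S_i, so C_i ⊕ C'_i = P_i ⊕ P'_i and thus P'_i = P_i ⊕ C_i ⊕ C'_i.
P'0: 0xB ⊕ 0x8 ⊕ 0xF = 0xC.
P'1: 0x1 ⊕ 0x1 ⊕ 0x7 = 0x7.

P'0 = 0xC, P'1 = 0x7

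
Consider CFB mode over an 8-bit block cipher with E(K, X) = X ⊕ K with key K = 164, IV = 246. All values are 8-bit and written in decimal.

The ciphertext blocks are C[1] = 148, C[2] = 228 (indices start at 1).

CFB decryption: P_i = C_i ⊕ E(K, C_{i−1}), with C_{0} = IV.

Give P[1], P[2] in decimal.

P[1] = 198, P[2] = 212

P[1]: E(K, 246) = 82; 148 ⊕ 82 = 198.
P[2]: E(K, 148) = 48; 228 ⊕ 48 = 212.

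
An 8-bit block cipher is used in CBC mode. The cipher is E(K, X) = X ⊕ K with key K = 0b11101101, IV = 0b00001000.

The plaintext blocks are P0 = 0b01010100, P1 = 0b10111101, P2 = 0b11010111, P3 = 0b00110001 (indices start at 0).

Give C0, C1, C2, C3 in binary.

C0 = 0b10110001, C1 = 0b11100001, C2 = 0b11011011, C3 = 0b00000111

CBC encryption: C_i = E(K, P_i ⊕ C_{i−1}), with C_{−1} = IV.
C0: P0 ⊕ 0b00001000 = 0b01011100; E(K, 0b01011100) = 0b10110001.
C1: P1 ⊕ 0b10110001 = 0b00001100; E(K, 0b00001100) = 0b11100001.
C2: P2 ⊕ 0b11100001 = 0b00110110; E(K, 0b00110110) = 0b11011011.
C3: P3 ⊕ 0b11011011 = 0b11101010; E(K, 0b11101010) = 0b00000111.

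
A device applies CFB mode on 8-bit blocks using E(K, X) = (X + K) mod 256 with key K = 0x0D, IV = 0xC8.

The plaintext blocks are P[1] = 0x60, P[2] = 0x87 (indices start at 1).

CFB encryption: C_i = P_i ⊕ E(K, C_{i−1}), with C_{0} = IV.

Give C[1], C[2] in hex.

C[1] = 0xB5, C[2] = 0x45

C[1]: E(K, 0xC8) = 0xD5; 0x60 ⊕ 0xD5 = 0xB5.
C[2]: E(K, 0xB5) = 0xC2; 0x87 ⊕ 0xC2 = 0x45.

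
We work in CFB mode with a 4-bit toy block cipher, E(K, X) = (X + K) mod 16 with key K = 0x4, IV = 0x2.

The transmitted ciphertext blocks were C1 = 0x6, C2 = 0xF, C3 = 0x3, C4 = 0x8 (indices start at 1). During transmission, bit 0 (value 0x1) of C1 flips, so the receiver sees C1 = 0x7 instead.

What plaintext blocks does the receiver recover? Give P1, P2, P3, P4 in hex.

P1 = 0x1, P2 = 0x4, P3 = 0x0, P4 = 0xF

CFB decryption: P_i = C_i ⊕ E(K, C_{i−1}), with C_{0} = IV.
Only C1 changed, to 0x7. In CFB, a change in C_i flips the same bit in P_i and garbles P_{i+1}. Decrypting the received ciphertext:
P1: E(K, 0x2) = 0x6; 0x7 ⊕ 0x6 = 0x1.
P2: E(K, 0x7) = 0xB; 0xF ⊕ 0xB = 0x4.
P3: E(K, 0xF) = 0x3; 0x3 ⊕ 0x3 = 0x0.
P4: E(K, 0x3) = 0x7; 0x8 ⊕ 0x7 = 0xF.
Blocks that differ from the original plaintext: P1, P2.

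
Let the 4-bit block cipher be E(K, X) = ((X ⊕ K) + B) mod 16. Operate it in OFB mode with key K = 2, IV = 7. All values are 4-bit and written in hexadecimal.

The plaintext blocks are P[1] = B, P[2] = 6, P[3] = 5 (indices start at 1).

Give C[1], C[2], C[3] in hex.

OFB encryption: S_i = E(K, S_{i−1}) with S_{0} = IV; C_i = P_i ⊕ S_i.
C[1]: S = E(K, 7) = 0; B ⊕ 0 = B.
C[2]: S = E(K, 0) = D; 6 ⊕ D = B.
C[3]: S = E(K, D) = A; 5 ⊕ A = F.

C[1] = B, C[2] = B, C[3] = F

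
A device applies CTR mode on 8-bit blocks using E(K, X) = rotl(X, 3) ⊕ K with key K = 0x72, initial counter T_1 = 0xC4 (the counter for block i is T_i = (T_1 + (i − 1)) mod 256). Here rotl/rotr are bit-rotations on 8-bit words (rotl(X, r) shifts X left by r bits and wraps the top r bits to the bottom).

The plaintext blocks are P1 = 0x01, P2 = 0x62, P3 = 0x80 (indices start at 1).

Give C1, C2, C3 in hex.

CTR encryption: S_i = E(K, T_i) where T_i is the counter for block i; C_i = P_i ⊕ S_i.
C1: T = 0xC4, S = E(K, T) = 0x54; 0x01 ⊕ 0x54 = 0x55.
C2: T = 0xC5, S = E(K, T) = 0x5C; 0x62 ⊕ 0x5C = 0x3E.
C3: T = 0xC6, S = E(K, T) = 0x44; 0x80 ⊕ 0x44 = 0xC4.

C1 = 0x55, C2 = 0x3E, C3 = 0xC4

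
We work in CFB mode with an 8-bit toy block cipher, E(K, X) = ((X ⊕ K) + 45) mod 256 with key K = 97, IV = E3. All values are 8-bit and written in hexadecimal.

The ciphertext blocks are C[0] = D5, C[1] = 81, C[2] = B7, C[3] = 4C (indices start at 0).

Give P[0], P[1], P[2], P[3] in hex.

P[0] = 6C, P[1] = 06, P[2] = EC, P[3] = 29

CFB decryption: P_i = C_i ⊕ E(K, C_{i−1}), with C_{−1} = IV.
P[0]: E(K, E3) = B9; D5 ⊕ B9 = 6C.
P[1]: E(K, D5) = 87; 81 ⊕ 87 = 06.
P[2]: E(K, 81) = 5B; B7 ⊕ 5B = EC.
P[3]: E(K, B7) = 65; 4C ⊕ 65 = 29.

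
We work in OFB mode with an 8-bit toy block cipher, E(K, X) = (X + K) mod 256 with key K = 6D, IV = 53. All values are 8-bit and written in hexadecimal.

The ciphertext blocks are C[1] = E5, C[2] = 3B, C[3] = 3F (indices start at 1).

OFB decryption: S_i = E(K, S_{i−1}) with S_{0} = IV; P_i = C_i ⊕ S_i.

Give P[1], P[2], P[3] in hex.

P[1]: S = E(K, 53) = C0; E5 ⊕ C0 = 25.
P[2]: S = E(K, C0) = 2D; 3B ⊕ 2D = 16.
P[3]: S = E(K, 2D) = 9A; 3F ⊕ 9A = A5.

P[1] = 25, P[2] = 16, P[3] = A5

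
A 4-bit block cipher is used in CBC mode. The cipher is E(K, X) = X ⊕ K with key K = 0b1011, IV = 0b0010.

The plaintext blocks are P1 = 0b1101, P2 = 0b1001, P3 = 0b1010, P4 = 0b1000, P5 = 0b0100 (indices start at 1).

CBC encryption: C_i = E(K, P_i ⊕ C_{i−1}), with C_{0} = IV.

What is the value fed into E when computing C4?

0b1111

C1: P1 ⊕ 0b0010 = 0b1111; E(K, 0b1111) = 0b0100.
C2: P2 ⊕ 0b0100 = 0b1101; E(K, 0b1101) = 0b0110.
C3: P3 ⊕ 0b0110 = 0b1100; E(K, 0b1100) = 0b0111.
C4: P4 ⊕ 0b0111 = 0b1111; E(K, 0b1111) = 0b0100.
So the input to E for block 4 is 0b1111.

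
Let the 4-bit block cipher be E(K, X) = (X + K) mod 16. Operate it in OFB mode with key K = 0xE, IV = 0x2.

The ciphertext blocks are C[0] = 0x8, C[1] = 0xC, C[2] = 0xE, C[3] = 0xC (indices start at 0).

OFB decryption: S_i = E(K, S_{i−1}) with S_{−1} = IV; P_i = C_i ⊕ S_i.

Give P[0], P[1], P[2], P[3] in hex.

P[0] = 0x8, P[1] = 0x2, P[2] = 0x2, P[3] = 0x6

P[0]: S = E(K, 0x2) = 0x0; 0x8 ⊕ 0x0 = 0x8.
P[1]: S = E(K, 0x0) = 0xE; 0xC ⊕ 0xE = 0x2.
P[2]: S = E(K, 0xE) = 0xC; 0xE ⊕ 0xC = 0x2.
P[3]: S = E(K, 0xC) = 0xA; 0xC ⊕ 0xA = 0x6.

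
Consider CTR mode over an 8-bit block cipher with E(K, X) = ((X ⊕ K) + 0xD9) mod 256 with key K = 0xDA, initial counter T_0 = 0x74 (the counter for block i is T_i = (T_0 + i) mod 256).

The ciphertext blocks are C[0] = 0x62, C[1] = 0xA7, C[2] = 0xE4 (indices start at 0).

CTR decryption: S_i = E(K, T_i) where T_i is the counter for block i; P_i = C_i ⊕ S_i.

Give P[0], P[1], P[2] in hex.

P[0]: T = 0x74, S = E(K, T) = 0x87; 0x62 ⊕ 0x87 = 0xE5.
P[1]: T = 0x75, S = E(K, T) = 0x88; 0xA7 ⊕ 0x88 = 0x2F.
P[2]: T = 0x76, S = E(K, T) = 0x85; 0xE4 ⊕ 0x85 = 0x61.

P[0] = 0xE5, P[1] = 0x2F, P[2] = 0x61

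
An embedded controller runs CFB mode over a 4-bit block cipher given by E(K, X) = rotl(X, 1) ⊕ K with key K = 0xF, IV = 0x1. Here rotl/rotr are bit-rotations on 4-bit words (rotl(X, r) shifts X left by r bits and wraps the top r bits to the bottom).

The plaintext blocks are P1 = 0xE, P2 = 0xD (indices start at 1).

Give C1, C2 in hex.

CFB encryption: C_i = P_i ⊕ E(K, C_{i−1}), with C_{0} = IV.
C1: E(K, 0x1) = 0xD; 0xE ⊕ 0xD = 0x3.
C2: E(K, 0x3) = 0x9; 0xD ⊕ 0x9 = 0x4.

C1 = 0x3, C2 = 0x4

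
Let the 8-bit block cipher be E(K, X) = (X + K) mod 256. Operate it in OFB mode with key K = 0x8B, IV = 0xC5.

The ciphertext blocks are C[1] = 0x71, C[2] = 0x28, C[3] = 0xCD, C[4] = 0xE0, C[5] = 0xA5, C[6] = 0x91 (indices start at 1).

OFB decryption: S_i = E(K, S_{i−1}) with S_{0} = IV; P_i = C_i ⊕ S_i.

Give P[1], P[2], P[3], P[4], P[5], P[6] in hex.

P[1] = 0x21, P[2] = 0xF3, P[3] = 0xAB, P[4] = 0x11, P[5] = 0xD9, P[6] = 0x96

P[1]: S = E(K, 0xC5) = 0x50; 0x71 ⊕ 0x50 = 0x21.
P[2]: S = E(K, 0x50) = 0xDB; 0x28 ⊕ 0xDB = 0xF3.
P[3]: S = E(K, 0xDB) = 0x66; 0xCD ⊕ 0x66 = 0xAB.
P[4]: S = E(K, 0x66) = 0xF1; 0xE0 ⊕ 0xF1 = 0x11.
P[5]: S = E(K, 0xF1) = 0x7C; 0xA5 ⊕ 0x7C = 0xD9.
P[6]: S = E(K, 0x7C) = 0x07; 0x91 ⊕ 0x07 = 0x96.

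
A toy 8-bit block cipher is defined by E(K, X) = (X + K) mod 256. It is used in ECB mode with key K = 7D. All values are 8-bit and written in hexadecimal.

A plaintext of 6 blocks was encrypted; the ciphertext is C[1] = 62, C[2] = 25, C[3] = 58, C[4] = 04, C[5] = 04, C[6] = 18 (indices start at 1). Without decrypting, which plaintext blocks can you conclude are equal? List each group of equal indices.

P[4] = P[5]

ECB encrypts each block independently with the same key, so equal ciphertext blocks imply equal plaintext blocks.
C[4] = C[5] = 04, so P[4] = P[5].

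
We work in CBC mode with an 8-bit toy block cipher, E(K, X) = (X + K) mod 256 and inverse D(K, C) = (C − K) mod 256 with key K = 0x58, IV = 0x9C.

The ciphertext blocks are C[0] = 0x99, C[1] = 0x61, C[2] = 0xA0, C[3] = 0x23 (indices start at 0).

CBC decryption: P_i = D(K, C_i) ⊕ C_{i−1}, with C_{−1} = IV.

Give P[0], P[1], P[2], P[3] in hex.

P[0] = 0xDD, P[1] = 0x90, P[2] = 0x29, P[3] = 0x6B

P[0]: D(K, 0x99) = 0x41; 0x41 ⊕ 0x9C = 0xDD.
P[1]: D(K, 0x61) = 0x09; 0x09 ⊕ 0x99 = 0x90.
P[2]: D(K, 0xA0) = 0x48; 0x48 ⊕ 0x61 = 0x29.
P[3]: D(K, 0x23) = 0xCB; 0xCB ⊕ 0xA0 = 0x6B.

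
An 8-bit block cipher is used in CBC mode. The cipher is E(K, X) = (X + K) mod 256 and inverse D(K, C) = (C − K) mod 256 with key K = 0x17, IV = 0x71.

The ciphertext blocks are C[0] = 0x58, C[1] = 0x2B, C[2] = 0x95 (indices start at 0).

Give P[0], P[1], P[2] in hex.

CBC decryption: P_i = D(K, C_i) ⊕ C_{i−1}, with C_{−1} = IV.
P[0]: D(K, 0x58) = 0x41; 0x41 ⊕ 0x71 = 0x30.
P[1]: D(K, 0x2B) = 0x14; 0x14 ⊕ 0x58 = 0x4C.
P[2]: D(K, 0x95) = 0x7E; 0x7E ⊕ 0x2B = 0x55.

P[0] = 0x30, P[1] = 0x4C, P[2] = 0x55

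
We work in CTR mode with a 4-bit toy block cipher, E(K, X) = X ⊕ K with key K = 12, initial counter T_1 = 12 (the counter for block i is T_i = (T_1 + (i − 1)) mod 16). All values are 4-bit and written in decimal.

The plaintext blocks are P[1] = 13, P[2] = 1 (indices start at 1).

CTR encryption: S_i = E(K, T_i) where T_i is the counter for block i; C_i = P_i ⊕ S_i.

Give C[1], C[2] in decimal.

C[1]: T = 12, S = E(K, T) = 0; 13 ⊕ 0 = 13.
C[2]: T = 13, S = E(K, T) = 1; 1 ⊕ 1 = 0.

C[1] = 13, C[2] = 0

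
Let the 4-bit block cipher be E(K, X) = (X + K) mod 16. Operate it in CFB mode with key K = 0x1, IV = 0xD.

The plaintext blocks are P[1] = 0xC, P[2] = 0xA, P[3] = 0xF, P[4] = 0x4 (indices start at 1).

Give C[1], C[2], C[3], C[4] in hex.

CFB encryption: C_i = P_i ⊕ E(K, C_{i−1}), with C_{0} = IV.
C[1]: E(K, 0xD) = 0xE; 0xC ⊕ 0xE = 0x2.
C[2]: E(K, 0x2) = 0x3; 0xA ⊕ 0x3 = 0x9.
C[3]: E(K, 0x9) = 0xA; 0xF ⊕ 0xA = 0x5.
C[4]: E(K, 0x5) = 0x6; 0x4 ⊕ 0x6 = 0x2.

C[1] = 0x2, C[2] = 0x9, C[3] = 0x5, C[4] = 0x2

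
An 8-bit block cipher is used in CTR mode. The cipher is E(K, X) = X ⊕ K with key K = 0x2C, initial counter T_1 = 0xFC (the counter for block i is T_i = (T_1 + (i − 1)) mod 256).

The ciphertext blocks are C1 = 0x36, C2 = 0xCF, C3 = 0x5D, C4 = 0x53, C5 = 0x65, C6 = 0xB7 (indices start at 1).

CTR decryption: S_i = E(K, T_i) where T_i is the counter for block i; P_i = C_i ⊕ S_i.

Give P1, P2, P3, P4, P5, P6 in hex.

P1 = 0xE6, P2 = 0x1E, P3 = 0x8F, P4 = 0x80, P5 = 0x49, P6 = 0x9A

P1: T = 0xFC, S = E(K, T) = 0xD0; 0x36 ⊕ 0xD0 = 0xE6.
P2: T = 0xFD, S = E(K, T) = 0xD1; 0xCF ⊕ 0xD1 = 0x1E.
P3: T = 0xFE, S = E(K, T) = 0xD2; 0x5D ⊕ 0xD2 = 0x8F.
P4: T = 0xFF, S = E(K, T) = 0xD3; 0x53 ⊕ 0xD3 = 0x80.
P5: T = 0x00, S = E(K, T) = 0x2C; 0x65 ⊕ 0x2C = 0x49.
P6: T = 0x01, S = E(K, T) = 0x2D; 0xB7 ⊕ 0x2D = 0x9A.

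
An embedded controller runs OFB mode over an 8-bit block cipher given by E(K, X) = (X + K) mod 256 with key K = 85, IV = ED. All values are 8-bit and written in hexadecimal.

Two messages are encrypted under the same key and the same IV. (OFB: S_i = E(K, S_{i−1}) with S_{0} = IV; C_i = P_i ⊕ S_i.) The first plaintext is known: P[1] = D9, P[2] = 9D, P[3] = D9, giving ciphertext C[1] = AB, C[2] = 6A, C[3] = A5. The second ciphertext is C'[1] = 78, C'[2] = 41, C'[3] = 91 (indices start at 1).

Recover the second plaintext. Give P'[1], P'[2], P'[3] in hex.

In OFB with a reused IV, both messages share the same keystream S_i, so C_i ⊕ C'_i = P_i ⊕ P'_i and thus P'_i = P_i ⊕ C_i ⊕ C'_i.
P'[1]: D9 ⊕ AB ⊕ 78 = 0A.
P'[2]: 9D ⊕ 6A ⊕ 41 = B6.
P'[3]: D9 ⊕ A5 ⊕ 91 = ED.

P'[1] = 0A, P'[2] = B6, P'[3] = ED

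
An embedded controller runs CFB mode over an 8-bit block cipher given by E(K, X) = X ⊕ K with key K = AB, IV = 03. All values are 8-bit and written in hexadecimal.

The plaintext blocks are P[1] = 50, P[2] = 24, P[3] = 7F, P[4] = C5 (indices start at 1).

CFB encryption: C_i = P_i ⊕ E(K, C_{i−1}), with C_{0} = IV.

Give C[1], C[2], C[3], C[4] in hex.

C[1] = F8, C[2] = 77, C[3] = A3, C[4] = CD

C[1]: E(K, 03) = A8; 50 ⊕ A8 = F8.
C[2]: E(K, F8) = 53; 24 ⊕ 53 = 77.
C[3]: E(K, 77) = DC; 7F ⊕ DC = A3.
C[4]: E(K, A3) = 08; C5 ⊕ 08 = CD.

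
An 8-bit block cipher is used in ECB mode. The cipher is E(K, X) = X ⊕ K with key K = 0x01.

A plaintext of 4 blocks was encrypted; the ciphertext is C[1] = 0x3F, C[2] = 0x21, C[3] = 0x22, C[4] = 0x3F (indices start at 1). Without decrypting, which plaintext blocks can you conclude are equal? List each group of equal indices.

ECB encrypts each block independently with the same key, so equal ciphertext blocks imply equal plaintext blocks.
C[1] = C[4] = 0x3F, so P[1] = P[4].

P[1] = P[4]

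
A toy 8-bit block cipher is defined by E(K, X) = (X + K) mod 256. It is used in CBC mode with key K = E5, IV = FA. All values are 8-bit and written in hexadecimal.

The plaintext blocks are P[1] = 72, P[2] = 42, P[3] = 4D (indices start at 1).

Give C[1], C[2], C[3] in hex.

CBC encryption: C_i = E(K, P_i ⊕ C_{i−1}), with C_{0} = IV.
C[1]: P[1] ⊕ FA = 88; E(K, 88) = 6D.
C[2]: P[2] ⊕ 6D = 2F; E(K, 2F) = 14.
C[3]: P[3] ⊕ 14 = 59; E(K, 59) = 3E.

C[1] = 6D, C[2] = 14, C[3] = 3E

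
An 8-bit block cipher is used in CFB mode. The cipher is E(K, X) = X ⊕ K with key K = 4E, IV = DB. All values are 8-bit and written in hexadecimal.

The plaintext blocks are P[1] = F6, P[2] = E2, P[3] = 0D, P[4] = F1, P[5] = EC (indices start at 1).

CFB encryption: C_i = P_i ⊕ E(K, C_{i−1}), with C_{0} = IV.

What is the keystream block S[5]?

C[1]: E(K, DB) = 95; F6 ⊕ 95 = 63.
C[2]: E(K, 63) = 2D; E2 ⊕ 2D = CF.
C[3]: E(K, CF) = 81; 0D ⊕ 81 = 8C.
C[4]: E(K, 8C) = C2; F1 ⊕ C2 = 33.
C[5]: E(K, 33) = 7D; EC ⊕ 7D = 91.
So S[5] = 7D.

7D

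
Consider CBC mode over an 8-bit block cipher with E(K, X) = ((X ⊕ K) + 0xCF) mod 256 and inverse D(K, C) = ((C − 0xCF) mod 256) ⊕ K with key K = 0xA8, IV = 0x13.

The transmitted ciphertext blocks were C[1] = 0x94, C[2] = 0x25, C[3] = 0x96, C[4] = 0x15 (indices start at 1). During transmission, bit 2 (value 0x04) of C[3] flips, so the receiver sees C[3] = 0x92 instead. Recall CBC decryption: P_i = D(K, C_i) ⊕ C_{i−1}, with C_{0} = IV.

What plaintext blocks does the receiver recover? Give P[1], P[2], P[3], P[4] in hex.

P[1] = 0x7E, P[2] = 0x6A, P[3] = 0x4E, P[4] = 0x7C

Only C[3] changed, to 0x92. In CBC, a change in C_i garbles P_i and flips the same bit in P_{i+1}. Decrypting the received ciphertext:
P[1]: D(K, 0x94) = 0x6D; 0x6D ⊕ 0x13 = 0x7E.
P[2]: D(K, 0x25) = 0xFE; 0xFE ⊕ 0x94 = 0x6A.
P[3]: D(K, 0x92) = 0x6B; 0x6B ⊕ 0x25 = 0x4E.
P[4]: D(K, 0x15) = 0xEE; 0xEE ⊕ 0x92 = 0x7C.
Blocks that differ from the original plaintext: P[3], P[4].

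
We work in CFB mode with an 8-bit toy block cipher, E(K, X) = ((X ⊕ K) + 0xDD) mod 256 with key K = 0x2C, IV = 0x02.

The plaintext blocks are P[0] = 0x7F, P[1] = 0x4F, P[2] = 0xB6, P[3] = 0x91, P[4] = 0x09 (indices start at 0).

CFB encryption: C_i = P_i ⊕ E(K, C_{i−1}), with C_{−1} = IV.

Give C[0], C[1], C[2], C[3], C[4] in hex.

C[0]: E(K, 0x02) = 0x0B; 0x7F ⊕ 0x0B = 0x74.
C[1]: E(K, 0x74) = 0x35; 0x4F ⊕ 0x35 = 0x7A.
C[2]: E(K, 0x7A) = 0x33; 0xB6 ⊕ 0x33 = 0x85.
C[3]: E(K, 0x85) = 0x86; 0x91 ⊕ 0x86 = 0x17.
C[4]: E(K, 0x17) = 0x18; 0x09 ⊕ 0x18 = 0x11.

C[0] = 0x74, C[1] = 0x7A, C[2] = 0x85, C[3] = 0x17, C[4] = 0x11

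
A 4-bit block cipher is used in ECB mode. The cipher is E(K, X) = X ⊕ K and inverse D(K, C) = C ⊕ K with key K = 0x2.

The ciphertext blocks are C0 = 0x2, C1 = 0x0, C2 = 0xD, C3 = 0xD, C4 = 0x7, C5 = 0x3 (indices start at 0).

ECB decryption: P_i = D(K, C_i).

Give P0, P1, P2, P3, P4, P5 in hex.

P0: D(K, 0x2) = 0x0.
P1: D(K, 0x0) = 0x2.
P2: D(K, 0xD) = 0xF.
P3: D(K, 0xD) = 0xF.
P4: D(K, 0x7) = 0x5.
P5: D(K, 0x3) = 0x1.

P0 = 0x0, P1 = 0x2, P2 = 0xF, P3 = 0xF, P4 = 0x5, P5 = 0x1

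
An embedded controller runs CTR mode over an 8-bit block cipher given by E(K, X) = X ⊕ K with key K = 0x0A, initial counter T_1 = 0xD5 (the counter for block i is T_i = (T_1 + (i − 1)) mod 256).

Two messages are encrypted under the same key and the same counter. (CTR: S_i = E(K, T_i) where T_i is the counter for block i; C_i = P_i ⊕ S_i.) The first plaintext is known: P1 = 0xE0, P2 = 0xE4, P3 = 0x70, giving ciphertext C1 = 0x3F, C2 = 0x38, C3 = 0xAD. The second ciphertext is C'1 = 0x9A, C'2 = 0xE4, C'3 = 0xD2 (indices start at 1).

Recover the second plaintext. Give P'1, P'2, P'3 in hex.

P'1 = 0x45, P'2 = 0x38, P'3 = 0x0F

In CTR with a reused counter, both messages share the same keystream S_i, so C_i ⊕ C'_i = P_i ⊕ P'_i and thus P'_i = P_i ⊕ C_i ⊕ C'_i.
P'1: 0xE0 ⊕ 0x3F ⊕ 0x9A = 0x45.
P'2: 0xE4 ⊕ 0x38 ⊕ 0xE4 = 0x38.
P'3: 0x70 ⊕ 0xAD ⊕ 0xD2 = 0x0F.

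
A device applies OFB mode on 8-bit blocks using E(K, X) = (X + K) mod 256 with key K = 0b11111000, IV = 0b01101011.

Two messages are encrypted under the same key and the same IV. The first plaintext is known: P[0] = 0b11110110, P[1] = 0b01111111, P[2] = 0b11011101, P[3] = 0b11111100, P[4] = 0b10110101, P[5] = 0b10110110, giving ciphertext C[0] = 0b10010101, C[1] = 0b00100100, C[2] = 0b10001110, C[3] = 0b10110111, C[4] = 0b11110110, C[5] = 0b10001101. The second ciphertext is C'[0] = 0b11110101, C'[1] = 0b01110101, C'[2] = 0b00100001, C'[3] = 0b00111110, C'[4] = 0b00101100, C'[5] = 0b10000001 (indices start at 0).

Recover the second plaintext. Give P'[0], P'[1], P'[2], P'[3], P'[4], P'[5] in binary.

In OFB with a reused IV, both messages share the same keystream S_i, so C_i ⊕ C'_i = P_i ⊕ P'_i and thus P'_i = P_i ⊕ C_i ⊕ C'_i.
P'[0]: 0b11110110 ⊕ 0b10010101 ⊕ 0b11110101 = 0b10010110.
P'[1]: 0b01111111 ⊕ 0b00100100 ⊕ 0b01110101 = 0b00101110.
P'[2]: 0b11011101 ⊕ 0b10001110 ⊕ 0b00100001 = 0b01110010.
P'[3]: 0b11111100 ⊕ 0b10110111 ⊕ 0b00111110 = 0b01110101.
P'[4]: 0b10110101 ⊕ 0b11110110 ⊕ 0b00101100 = 0b01101111.
P'[5]: 0b10110110 ⊕ 0b10001101 ⊕ 0b10000001 = 0b10111010.

P'[0] = 0b10010110, P'[1] = 0b00101110, P'[2] = 0b01110010, P'[3] = 0b01110101, P'[4] = 0b01101111, P'[5] = 0b10111010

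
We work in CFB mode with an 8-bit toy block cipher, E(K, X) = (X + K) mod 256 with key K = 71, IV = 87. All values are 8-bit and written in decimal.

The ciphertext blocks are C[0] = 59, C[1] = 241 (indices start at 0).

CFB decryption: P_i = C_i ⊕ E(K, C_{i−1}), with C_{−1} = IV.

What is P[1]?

P[1]: E(K, 59) = 130; 241 ⊕ 130 = 115.

P[1] = 115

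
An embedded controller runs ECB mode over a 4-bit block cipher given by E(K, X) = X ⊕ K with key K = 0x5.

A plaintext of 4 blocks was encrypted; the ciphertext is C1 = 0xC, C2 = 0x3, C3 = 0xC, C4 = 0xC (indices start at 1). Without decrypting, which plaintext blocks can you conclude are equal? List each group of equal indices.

P1 = P3 = P4

ECB encrypts each block independently with the same key, so equal ciphertext blocks imply equal plaintext blocks.
C1 = C3 = C4 = 0xC, so P1 = P3 = P4.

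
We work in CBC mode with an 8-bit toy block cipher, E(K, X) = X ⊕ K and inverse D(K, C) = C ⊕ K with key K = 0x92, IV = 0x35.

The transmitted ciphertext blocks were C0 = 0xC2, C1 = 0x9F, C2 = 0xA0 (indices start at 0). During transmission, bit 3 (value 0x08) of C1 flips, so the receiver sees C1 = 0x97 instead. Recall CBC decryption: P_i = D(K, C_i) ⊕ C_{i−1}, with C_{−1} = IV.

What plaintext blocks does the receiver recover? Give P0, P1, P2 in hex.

Only C1 changed, to 0x97. In CBC, a change in C_i garbles P_i and flips the same bit in P_{i+1}. Decrypting the received ciphertext:
P0: D(K, 0xC2) = 0x50; 0x50 ⊕ 0x35 = 0x65.
P1: D(K, 0x97) = 0x05; 0x05 ⊕ 0xC2 = 0xC7.
P2: D(K, 0xA0) = 0x32; 0x32 ⊕ 0x97 = 0xA5.
Blocks that differ from the original plaintext: P1, P2.

P0 = 0x65, P1 = 0xC7, P2 = 0xA5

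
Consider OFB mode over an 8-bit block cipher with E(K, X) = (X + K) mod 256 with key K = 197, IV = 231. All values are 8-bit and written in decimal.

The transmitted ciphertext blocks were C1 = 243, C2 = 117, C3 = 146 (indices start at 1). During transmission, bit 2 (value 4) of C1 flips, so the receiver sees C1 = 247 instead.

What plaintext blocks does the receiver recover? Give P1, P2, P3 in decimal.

P1 = 91, P2 = 4, P3 = 164

OFB decryption: S_i = E(K, S_{i−1}) with S_{0} = IV; P_i = C_i ⊕ S_i.
Only C1 changed, to 247. In OFB, a change in C_i flips the same bit in P_i only; the keystream is unaffected. Decrypting the received ciphertext:
P1: S = E(K, 231) = 172; 247 ⊕ 172 = 91.
P2: S = E(K, 172) = 113; 117 ⊕ 113 = 4.
P3: S = E(K, 113) = 54; 146 ⊕ 54 = 164.
Blocks that differ from the original plaintext: P1.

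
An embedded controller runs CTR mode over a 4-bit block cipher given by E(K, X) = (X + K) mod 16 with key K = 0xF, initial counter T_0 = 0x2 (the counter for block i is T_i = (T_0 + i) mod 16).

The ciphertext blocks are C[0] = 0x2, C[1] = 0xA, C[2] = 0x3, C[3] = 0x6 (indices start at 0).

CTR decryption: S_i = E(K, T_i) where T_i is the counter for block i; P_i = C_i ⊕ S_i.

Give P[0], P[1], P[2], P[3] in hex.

P[0] = 0x3, P[1] = 0x8, P[2] = 0x0, P[3] = 0x2

P[0]: T = 0x2, S = E(K, T) = 0x1; 0x2 ⊕ 0x1 = 0x3.
P[1]: T = 0x3, S = E(K, T) = 0x2; 0xA ⊕ 0x2 = 0x8.
P[2]: T = 0x4, S = E(K, T) = 0x3; 0x3 ⊕ 0x3 = 0x0.
P[3]: T = 0x5, S = E(K, T) = 0x4; 0x6 ⊕ 0x4 = 0x2.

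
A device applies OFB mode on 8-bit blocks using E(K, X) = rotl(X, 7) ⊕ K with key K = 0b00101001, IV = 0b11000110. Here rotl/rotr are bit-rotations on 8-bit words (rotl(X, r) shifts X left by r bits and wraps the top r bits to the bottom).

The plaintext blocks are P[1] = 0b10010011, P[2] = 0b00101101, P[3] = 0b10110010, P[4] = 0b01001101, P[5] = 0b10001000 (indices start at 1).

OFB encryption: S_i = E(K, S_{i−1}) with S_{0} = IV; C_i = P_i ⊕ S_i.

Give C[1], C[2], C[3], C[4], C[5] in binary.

C[1] = 0b11011001, C[2] = 0b00100001, C[3] = 0b10011101, C[4] = 0b11110011, C[5] = 0b11111110

C[1]: S = E(K, 0b11000110) = 0b01001010; 0b10010011 ⊕ 0b01001010 = 0b11011001.
C[2]: S = E(K, 0b01001010) = 0b00001100; 0b00101101 ⊕ 0b00001100 = 0b00100001.
C[3]: S = E(K, 0b00001100) = 0b00101111; 0b10110010 ⊕ 0b00101111 = 0b10011101.
C[4]: S = E(K, 0b00101111) = 0b10111110; 0b01001101 ⊕ 0b10111110 = 0b11110011.
C[5]: S = E(K, 0b10111110) = 0b01110110; 0b10001000 ⊕ 0b01110110 = 0b11111110.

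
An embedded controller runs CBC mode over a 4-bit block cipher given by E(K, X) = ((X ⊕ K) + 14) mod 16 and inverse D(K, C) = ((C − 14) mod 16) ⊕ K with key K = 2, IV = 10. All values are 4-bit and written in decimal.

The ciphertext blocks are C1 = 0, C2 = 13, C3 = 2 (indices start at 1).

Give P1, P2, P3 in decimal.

P1 = 10, P2 = 13, P3 = 11

CBC decryption: P_i = D(K, C_i) ⊕ C_{i−1}, with C_{0} = IV.
P1: D(K, 0) = 0; 0 ⊕ 10 = 10.
P2: D(K, 13) = 13; 13 ⊕ 0 = 13.
P3: D(K, 2) = 6; 6 ⊕ 13 = 11.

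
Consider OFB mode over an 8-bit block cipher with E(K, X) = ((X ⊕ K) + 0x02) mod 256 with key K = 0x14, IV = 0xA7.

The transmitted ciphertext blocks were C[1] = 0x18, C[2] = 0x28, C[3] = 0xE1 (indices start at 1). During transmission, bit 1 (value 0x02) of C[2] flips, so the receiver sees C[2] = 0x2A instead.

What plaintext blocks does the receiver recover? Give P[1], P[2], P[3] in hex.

OFB decryption: S_i = E(K, S_{i−1}) with S_{0} = IV; P_i = C_i ⊕ S_i.
Only C[2] changed, to 0x2A. In OFB, a change in C_i flips the same bit in P_i only; the keystream is unaffected. Decrypting the received ciphertext:
P[1]: S = E(K, 0xA7) = 0xB5; 0x18 ⊕ 0xB5 = 0xAD.
P[2]: S = E(K, 0xB5) = 0xA3; 0x2A ⊕ 0xA3 = 0x89.
P[3]: S = E(K, 0xA3) = 0xB9; 0xE1 ⊕ 0xB9 = 0x58.
Blocks that differ from the original plaintext: P[2].

P[1] = 0xAD, P[2] = 0x89, P[3] = 0x58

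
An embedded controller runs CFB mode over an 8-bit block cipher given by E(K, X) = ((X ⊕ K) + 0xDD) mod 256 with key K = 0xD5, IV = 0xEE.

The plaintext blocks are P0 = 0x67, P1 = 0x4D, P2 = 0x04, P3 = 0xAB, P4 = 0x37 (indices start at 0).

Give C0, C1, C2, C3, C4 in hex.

C0 = 0x7F, C1 = 0xCA, C2 = 0xF8, C3 = 0xA1, C4 = 0x66

CFB encryption: C_i = P_i ⊕ E(K, C_{i−1}), with C_{−1} = IV.
C0: E(K, 0xEE) = 0x18; 0x67 ⊕ 0x18 = 0x7F.
C1: E(K, 0x7F) = 0x87; 0x4D ⊕ 0x87 = 0xCA.
C2: E(K, 0xCA) = 0xFC; 0x04 ⊕ 0xFC = 0xF8.
C3: E(K, 0xF8) = 0x0A; 0xAB ⊕ 0x0A = 0xA1.
C4: E(K, 0xA1) = 0x51; 0x37 ⊕ 0x51 = 0x66.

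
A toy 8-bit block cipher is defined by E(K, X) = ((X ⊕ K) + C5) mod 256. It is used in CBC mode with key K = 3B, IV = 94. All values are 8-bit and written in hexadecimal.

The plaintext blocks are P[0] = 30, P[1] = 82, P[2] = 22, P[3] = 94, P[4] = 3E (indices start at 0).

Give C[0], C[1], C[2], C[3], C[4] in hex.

C[0] = 64, C[1] = A2, C[2] = 80, C[3] = F4, C[4] = B6

CBC encryption: C_i = E(K, P_i ⊕ C_{i−1}), with C_{−1} = IV.
C[0]: P[0] ⊕ 94 = A4; E(K, A4) = 64.
C[1]: P[1] ⊕ 64 = E6; E(K, E6) = A2.
C[2]: P[2] ⊕ A2 = 80; E(K, 80) = 80.
C[3]: P[3] ⊕ 80 = 14; E(K, 14) = F4.
C[4]: P[4] ⊕ F4 = CA; E(K, CA) = B6.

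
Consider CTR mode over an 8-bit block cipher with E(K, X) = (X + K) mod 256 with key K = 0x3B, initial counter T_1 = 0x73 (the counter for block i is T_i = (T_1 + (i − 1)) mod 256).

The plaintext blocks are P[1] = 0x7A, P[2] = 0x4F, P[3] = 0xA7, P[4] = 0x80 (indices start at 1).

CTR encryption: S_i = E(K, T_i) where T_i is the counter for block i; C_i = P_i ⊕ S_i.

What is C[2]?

C[1]: T = 0x73, S = E(K, T) = 0xAE; 0x7A ⊕ 0xAE = 0xD4.
C[2]: T = 0x74, S = E(K, T) = 0xAF; 0x4F ⊕ 0xAF = 0xE0.

C[2] = 0xE0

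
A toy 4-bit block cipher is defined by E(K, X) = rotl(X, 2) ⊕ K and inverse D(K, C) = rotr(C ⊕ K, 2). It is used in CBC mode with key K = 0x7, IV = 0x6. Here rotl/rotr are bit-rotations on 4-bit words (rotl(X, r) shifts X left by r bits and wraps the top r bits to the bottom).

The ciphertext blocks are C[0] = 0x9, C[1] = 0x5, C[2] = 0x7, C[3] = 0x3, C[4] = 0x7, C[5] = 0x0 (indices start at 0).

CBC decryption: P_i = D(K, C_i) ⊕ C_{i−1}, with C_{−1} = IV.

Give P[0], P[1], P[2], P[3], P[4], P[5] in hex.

P[0] = 0xD, P[1] = 0x1, P[2] = 0x5, P[3] = 0x6, P[4] = 0x3, P[5] = 0xA

P[0]: D(K, 0x9) = 0xB; 0xB ⊕ 0x6 = 0xD.
P[1]: D(K, 0x5) = 0x8; 0x8 ⊕ 0x9 = 0x1.
P[2]: D(K, 0x7) = 0x0; 0x0 ⊕ 0x5 = 0x5.
P[3]: D(K, 0x3) = 0x1; 0x1 ⊕ 0x7 = 0x6.
P[4]: D(K, 0x7) = 0x0; 0x0 ⊕ 0x3 = 0x3.
P[5]: D(K, 0x0) = 0xD; 0xD ⊕ 0x7 = 0xA.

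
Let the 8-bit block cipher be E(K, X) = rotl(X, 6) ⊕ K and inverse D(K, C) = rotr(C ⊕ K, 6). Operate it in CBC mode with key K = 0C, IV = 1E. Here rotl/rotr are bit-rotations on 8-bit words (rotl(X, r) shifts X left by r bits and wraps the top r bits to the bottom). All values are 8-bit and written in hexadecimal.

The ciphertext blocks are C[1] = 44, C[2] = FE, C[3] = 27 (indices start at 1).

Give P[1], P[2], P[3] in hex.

CBC decryption: P_i = D(K, C_i) ⊕ C_{i−1}, with C_{0} = IV.
P[1]: D(K, 44) = 21; 21 ⊕ 1E = 3F.
P[2]: D(K, FE) = CB; CB ⊕ 44 = 8F.
P[3]: D(K, 27) = AC; AC ⊕ FE = 52.

P[1] = 3F, P[2] = 8F, P[3] = 52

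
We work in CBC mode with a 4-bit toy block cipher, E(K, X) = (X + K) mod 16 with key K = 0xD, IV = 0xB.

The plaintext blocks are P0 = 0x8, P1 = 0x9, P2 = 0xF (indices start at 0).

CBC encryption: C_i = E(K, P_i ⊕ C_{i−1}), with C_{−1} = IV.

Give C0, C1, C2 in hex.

C0 = 0x0, C1 = 0x6, C2 = 0x6

C0: P0 ⊕ 0xB = 0x3; E(K, 0x3) = 0x0.
C1: P1 ⊕ 0x0 = 0x9; E(K, 0x9) = 0x6.
C2: P2 ⊕ 0x6 = 0x9; E(K, 0x9) = 0x6.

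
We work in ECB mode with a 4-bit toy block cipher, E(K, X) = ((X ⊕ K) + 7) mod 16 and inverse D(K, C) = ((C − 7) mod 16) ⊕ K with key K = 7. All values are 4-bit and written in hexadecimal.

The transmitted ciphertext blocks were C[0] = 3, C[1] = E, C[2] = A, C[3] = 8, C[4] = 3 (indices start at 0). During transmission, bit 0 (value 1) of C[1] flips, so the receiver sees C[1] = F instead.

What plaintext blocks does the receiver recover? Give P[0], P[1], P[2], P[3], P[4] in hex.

P[0] = B, P[1] = F, P[2] = 4, P[3] = 6, P[4] = B

ECB decryption: P_i = D(K, C_i).
Only C[1] changed, to F. In ECB, a change in C_i affects only P_i. Decrypting the received ciphertext:
P[0]: D(K, 3) = B.
P[1]: D(K, F) = F.
P[2]: D(K, A) = 4.
P[3]: D(K, 8) = 6.
P[4]: D(K, 3) = B.
Blocks that differ from the original plaintext: P[1].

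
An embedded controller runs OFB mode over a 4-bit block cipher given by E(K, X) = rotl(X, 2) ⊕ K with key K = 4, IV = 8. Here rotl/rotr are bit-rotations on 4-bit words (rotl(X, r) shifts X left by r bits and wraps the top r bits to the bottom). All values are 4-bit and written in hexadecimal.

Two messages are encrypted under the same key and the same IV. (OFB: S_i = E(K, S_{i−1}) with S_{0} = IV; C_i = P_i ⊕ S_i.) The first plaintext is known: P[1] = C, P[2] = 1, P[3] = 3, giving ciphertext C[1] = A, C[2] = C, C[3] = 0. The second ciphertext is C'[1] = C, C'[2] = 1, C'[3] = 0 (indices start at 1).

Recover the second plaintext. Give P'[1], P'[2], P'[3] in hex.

In OFB with a reused IV, both messages share the same keystream S_i, so C_i ⊕ C'_i = P_i ⊕ P'_i and thus P'_i = P_i ⊕ C_i ⊕ C'_i.
P'[1]: C ⊕ A ⊕ C = A.
P'[2]: 1 ⊕ C ⊕ 1 = C.
P'[3]: 3 ⊕ 0 ⊕ 0 = 3.

P'[1] = A, P'[2] = C, P'[3] = 3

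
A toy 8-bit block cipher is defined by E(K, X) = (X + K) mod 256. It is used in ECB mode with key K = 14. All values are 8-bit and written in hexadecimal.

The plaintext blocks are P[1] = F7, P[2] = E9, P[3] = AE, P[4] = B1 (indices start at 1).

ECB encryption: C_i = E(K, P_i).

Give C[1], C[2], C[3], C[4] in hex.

C[1]: E(K, F7) = 0B.
C[2]: E(K, E9) = FD.
C[3]: E(K, AE) = C2.
C[4]: E(K, B1) = C5.

C[1] = 0B, C[2] = FD, C[3] = C2, C[4] = C5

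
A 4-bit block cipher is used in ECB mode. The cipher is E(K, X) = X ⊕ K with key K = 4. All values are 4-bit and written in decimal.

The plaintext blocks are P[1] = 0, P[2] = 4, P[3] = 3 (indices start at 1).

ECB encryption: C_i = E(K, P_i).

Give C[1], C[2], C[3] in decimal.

C[1] = 4, C[2] = 0, C[3] = 7

C[1]: E(K, 0) = 4.
C[2]: E(K, 4) = 0.
C[3]: E(K, 3) = 7.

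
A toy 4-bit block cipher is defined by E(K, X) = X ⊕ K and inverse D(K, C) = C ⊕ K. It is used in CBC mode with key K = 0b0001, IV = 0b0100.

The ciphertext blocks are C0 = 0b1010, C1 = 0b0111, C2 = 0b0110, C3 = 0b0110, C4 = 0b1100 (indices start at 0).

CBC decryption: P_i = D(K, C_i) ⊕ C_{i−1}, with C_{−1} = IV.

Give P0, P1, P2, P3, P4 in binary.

P0: D(K, 0b1010) = 0b1011; 0b1011 ⊕ 0b0100 = 0b1111.
P1: D(K, 0b0111) = 0b0110; 0b0110 ⊕ 0b1010 = 0b1100.
P2: D(K, 0b0110) = 0b0111; 0b0111 ⊕ 0b0111 = 0b0000.
P3: D(K, 0b0110) = 0b0111; 0b0111 ⊕ 0b0110 = 0b0001.
P4: D(K, 0b1100) = 0b1101; 0b1101 ⊕ 0b0110 = 0b1011.

P0 = 0b1111, P1 = 0b1100, P2 = 0b0000, P3 = 0b0001, P4 = 0b1011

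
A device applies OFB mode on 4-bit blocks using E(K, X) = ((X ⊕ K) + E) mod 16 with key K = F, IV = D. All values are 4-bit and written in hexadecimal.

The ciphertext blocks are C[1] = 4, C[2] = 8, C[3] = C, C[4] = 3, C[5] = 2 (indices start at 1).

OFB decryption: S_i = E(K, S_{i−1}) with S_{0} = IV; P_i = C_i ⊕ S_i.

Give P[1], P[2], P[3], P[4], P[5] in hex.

P[1] = 4, P[2] = 5, P[3] = C, P[4] = E, P[5] = 2

P[1]: S = E(K, D) = 0; 4 ⊕ 0 = 4.
P[2]: S = E(K, 0) = D; 8 ⊕ D = 5.
P[3]: S = E(K, D) = 0; C ⊕ 0 = C.
P[4]: S = E(K, 0) = D; 3 ⊕ D = E.
P[5]: S = E(K, D) = 0; 2 ⊕ 0 = 2.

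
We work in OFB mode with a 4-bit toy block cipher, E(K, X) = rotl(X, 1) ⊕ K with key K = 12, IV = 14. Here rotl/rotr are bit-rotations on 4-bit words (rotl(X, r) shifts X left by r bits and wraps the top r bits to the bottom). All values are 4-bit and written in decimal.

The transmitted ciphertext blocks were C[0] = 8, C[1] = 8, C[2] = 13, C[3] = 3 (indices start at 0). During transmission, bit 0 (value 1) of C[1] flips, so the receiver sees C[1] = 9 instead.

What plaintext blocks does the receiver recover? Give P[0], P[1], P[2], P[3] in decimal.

P[0] = 9, P[1] = 7, P[2] = 12, P[3] = 13

OFB decryption: S_i = E(K, S_{i−1}) with S_{−1} = IV; P_i = C_i ⊕ S_i.
Only C[1] changed, to 9. In OFB, a change in C_i flips the same bit in P_i only; the keystream is unaffected. Decrypting the received ciphertext:
P[0]: S = E(K, 14) = 1; 8 ⊕ 1 = 9.
P[1]: S = E(K, 1) = 14; 9 ⊕ 14 = 7.
P[2]: S = E(K, 14) = 1; 13 ⊕ 1 = 12.
P[3]: S = E(K, 1) = 14; 3 ⊕ 14 = 13.
Blocks that differ from the original plaintext: P[1].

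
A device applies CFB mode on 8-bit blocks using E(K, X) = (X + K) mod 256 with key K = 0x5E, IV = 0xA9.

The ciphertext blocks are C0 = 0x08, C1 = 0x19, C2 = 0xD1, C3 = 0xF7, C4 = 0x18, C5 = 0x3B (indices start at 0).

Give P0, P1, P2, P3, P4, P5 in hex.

P0 = 0x0F, P1 = 0x7F, P2 = 0xA6, P3 = 0xD8, P4 = 0x4D, P5 = 0x4D

CFB decryption: P_i = C_i ⊕ E(K, C_{i−1}), with C_{−1} = IV.
P0: E(K, 0xA9) = 0x07; 0x08 ⊕ 0x07 = 0x0F.
P1: E(K, 0x08) = 0x66; 0x19 ⊕ 0x66 = 0x7F.
P2: E(K, 0x19) = 0x77; 0xD1 ⊕ 0x77 = 0xA6.
P3: E(K, 0xD1) = 0x2F; 0xF7 ⊕ 0x2F = 0xD8.
P4: E(K, 0xF7) = 0x55; 0x18 ⊕ 0x55 = 0x4D.
P5: E(K, 0x18) = 0x76; 0x3B ⊕ 0x76 = 0x4D.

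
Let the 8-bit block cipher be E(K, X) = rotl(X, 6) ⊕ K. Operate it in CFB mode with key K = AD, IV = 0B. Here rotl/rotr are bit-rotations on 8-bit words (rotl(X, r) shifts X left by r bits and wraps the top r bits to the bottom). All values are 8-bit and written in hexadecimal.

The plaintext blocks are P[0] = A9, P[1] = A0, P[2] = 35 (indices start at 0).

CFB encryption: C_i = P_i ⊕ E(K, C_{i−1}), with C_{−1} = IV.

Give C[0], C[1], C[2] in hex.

C[0]: E(K, 0B) = 6F; A9 ⊕ 6F = C6.
C[1]: E(K, C6) = 1C; A0 ⊕ 1C = BC.
C[2]: E(K, BC) = 82; 35 ⊕ 82 = B7.

C[0] = C6, C[1] = BC, C[2] = B7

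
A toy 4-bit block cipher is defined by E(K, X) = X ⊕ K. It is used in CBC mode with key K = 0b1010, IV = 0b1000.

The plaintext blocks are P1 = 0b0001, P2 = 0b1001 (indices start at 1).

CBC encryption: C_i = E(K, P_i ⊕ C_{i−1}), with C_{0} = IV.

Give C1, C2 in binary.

C1: P1 ⊕ 0b1000 = 0b1001; E(K, 0b1001) = 0b0011.
C2: P2 ⊕ 0b0011 = 0b1010; E(K, 0b1010) = 0b0000.

C1 = 0b0011, C2 = 0b0000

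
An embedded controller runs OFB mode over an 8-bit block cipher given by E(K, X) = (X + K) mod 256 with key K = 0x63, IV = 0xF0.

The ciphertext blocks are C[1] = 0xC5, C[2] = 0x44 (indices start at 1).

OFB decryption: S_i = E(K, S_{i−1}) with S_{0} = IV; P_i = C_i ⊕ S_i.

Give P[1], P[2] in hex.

P[1] = 0x96, P[2] = 0xF2

P[1]: S = E(K, 0xF0) = 0x53; 0xC5 ⊕ 0x53 = 0x96.
P[2]: S = E(K, 0x53) = 0xB6; 0x44 ⊕ 0xB6 = 0xF2.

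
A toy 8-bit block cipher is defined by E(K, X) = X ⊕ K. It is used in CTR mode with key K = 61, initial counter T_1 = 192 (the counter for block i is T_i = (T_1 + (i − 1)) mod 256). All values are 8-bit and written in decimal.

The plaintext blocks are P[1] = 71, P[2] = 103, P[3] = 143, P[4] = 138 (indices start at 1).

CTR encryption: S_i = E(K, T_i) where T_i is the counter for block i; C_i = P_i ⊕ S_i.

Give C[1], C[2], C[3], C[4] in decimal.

C[1]: T = 192, S = E(K, T) = 253; 71 ⊕ 253 = 186.
C[2]: T = 193, S = E(K, T) = 252; 103 ⊕ 252 = 155.
C[3]: T = 194, S = E(K, T) = 255; 143 ⊕ 255 = 112.
C[4]: T = 195, S = E(K, T) = 254; 138 ⊕ 254 = 116.

C[1] = 186, C[2] = 155, C[3] = 112, C[4] = 116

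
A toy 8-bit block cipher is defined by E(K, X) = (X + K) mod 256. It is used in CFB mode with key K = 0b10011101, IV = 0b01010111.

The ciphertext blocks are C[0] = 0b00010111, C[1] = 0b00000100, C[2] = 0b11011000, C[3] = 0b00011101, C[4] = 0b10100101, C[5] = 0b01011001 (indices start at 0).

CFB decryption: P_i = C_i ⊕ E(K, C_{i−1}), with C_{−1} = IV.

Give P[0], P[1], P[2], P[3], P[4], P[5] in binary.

P[0]: E(K, 0b01010111) = 0b11110100; 0b00010111 ⊕ 0b11110100 = 0b11100011.
P[1]: E(K, 0b00010111) = 0b10110100; 0b00000100 ⊕ 0b10110100 = 0b10110000.
P[2]: E(K, 0b00000100) = 0b10100001; 0b11011000 ⊕ 0b10100001 = 0b01111001.
P[3]: E(K, 0b11011000) = 0b01110101; 0b00011101 ⊕ 0b01110101 = 0b01101000.
P[4]: E(K, 0b00011101) = 0b10111010; 0b10100101 ⊕ 0b10111010 = 0b00011111.
P[5]: E(K, 0b10100101) = 0b01000010; 0b01011001 ⊕ 0b01000010 = 0b00011011.

P[0] = 0b11100011, P[1] = 0b10110000, P[2] = 0b01111001, P[3] = 0b01101000, P[4] = 0b00011111, P[5] = 0b00011011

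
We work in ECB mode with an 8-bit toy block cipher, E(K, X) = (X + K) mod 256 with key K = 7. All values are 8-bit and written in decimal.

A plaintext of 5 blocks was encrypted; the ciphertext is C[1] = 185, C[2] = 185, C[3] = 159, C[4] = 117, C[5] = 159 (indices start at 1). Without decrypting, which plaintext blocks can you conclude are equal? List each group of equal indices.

ECB encrypts each block independently with the same key, so equal ciphertext blocks imply equal plaintext blocks.
C[1] = C[2] = 185, so P[1] = P[2].
C[3] = C[5] = 159, so P[3] = P[5].

P[1] = P[2]; P[3] = P[5]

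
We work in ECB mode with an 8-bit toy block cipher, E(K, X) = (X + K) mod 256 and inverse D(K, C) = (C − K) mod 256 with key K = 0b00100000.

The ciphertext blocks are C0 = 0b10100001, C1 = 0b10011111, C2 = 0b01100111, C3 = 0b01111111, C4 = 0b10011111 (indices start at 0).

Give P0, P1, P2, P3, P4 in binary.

ECB decryption: P_i = D(K, C_i).
P0: D(K, 0b10100001) = 0b10000001.
P1: D(K, 0b10011111) = 0b01111111.
P2: D(K, 0b01100111) = 0b01000111.
P3: D(K, 0b01111111) = 0b01011111.
P4: D(K, 0b10011111) = 0b01111111.

P0 = 0b10000001, P1 = 0b01111111, P2 = 0b01000111, P3 = 0b01011111, P4 = 0b01111111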